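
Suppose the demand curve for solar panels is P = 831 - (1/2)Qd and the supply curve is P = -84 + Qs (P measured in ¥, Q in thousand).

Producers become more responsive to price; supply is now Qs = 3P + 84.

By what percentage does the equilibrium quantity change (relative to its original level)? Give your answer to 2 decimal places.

+68.98

Solve the original market: 1662 - 2P = P + 84, hence P = 526 and Q = 610.
The shock moves the curves to Qd = 1662 - 2P and Qs = 3P + 84.
New equilibrium: 1662 - 2P = 3P + 84 ⇒ 1578 = 5P ⇒ P = 315.6, Q = 1030.8.
%ΔQ = (1030.8 − 610) / 610 × 100 = +68.98%.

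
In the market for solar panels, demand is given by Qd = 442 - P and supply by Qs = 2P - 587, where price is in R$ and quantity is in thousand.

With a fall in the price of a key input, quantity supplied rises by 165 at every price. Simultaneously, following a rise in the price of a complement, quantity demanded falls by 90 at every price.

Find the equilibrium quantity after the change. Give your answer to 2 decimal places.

Before the shock: 442 - P = 2P - 587 ⇒ 1029 = 3P ⇒ P = 343, Q = 99.
With the change applied: demand Qd = 352 - P, supply Qs = 2P - 422.
Setting them equal: 352 - P = 2P - 422 → 774 = 3P, so P = 258 and Q = 94.

94.00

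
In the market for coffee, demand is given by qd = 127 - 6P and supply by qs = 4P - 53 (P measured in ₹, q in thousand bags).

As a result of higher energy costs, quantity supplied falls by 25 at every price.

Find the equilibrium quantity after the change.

4

Initially, 127 - 6P = 4P - 53, so 180 = 10P and P = 18, q = 19.
The new curves are qd = 127 - 6P (demand) and qs = 4P - 78 (supply).
Equate the new curves: 127 - 6P = 4P - 78, giving 205 = 10P, P = 20.5, q = 4.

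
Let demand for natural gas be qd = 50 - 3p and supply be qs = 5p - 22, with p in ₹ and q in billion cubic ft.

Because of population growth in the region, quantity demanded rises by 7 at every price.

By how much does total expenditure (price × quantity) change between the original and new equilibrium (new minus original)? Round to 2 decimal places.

+63.33

Original equilibrium: 50 - 3p = 5p - 22 gives 72 = 8p, so p = 9 and q = 23.
The shock moves the curves to qd = 57 - 3p and qs = 5p - 22.
Clearing the new market: 57 - 3p = 5p - 22, so p = 9.875 and q = 27.375.
Expenditure moves from 9×23 = 207 to 9.875×27.375 = 270.328125; change = +63.33.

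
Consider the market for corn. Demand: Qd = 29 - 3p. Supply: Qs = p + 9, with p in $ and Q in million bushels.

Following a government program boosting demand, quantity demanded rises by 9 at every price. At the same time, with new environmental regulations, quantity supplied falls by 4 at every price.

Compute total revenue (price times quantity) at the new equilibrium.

Original equilibrium: 29 - 3p = p + 9 gives 20 = 4p, so p = 5 and Q = 14.
After the shift, demand is Qd = 38 - 3p and supply is Qs = p + 5.
Clearing the new market: 38 - 3p = p + 5, so p = 8.25 and Q = 13.25.
New expenditure = 8.25 × 13.25 = 109.3125.

109.3125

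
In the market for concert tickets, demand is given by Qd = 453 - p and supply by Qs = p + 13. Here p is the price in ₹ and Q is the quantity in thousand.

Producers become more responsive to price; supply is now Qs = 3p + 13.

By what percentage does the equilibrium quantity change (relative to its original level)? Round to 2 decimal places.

+47.21

Before the shock: 453 - p = p + 13 ⇒ 440 = 2p ⇒ p = 220, Q = 233.
The new curves are Qd = 453 - p (demand) and Qs = 3p + 13 (supply).
New equilibrium: 453 - p = 3p + 13 ⇒ 440 = 4p ⇒ p = 110, Q = 343.
%ΔQ = (343 − 233) / 233 × 100 = +47.21%.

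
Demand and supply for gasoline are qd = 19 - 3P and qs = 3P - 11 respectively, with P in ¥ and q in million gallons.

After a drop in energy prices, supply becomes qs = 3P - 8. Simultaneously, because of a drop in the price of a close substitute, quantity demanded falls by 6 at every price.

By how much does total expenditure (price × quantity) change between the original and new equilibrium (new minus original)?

-11.25

Solve the original market: 19 - 3P = 3P - 11, hence P = 5 and q = 4.
The new curves are qd = 13 - 3P (demand) and qs = 3P - 8 (supply).
Setting them equal: 13 - 3P = 3P - 8 → 21 = 6P, so P = 3.5 and q = 2.5.
Expenditure moves from 5×4 = 20 to 3.5×2.5 = 8.75; change = -11.25.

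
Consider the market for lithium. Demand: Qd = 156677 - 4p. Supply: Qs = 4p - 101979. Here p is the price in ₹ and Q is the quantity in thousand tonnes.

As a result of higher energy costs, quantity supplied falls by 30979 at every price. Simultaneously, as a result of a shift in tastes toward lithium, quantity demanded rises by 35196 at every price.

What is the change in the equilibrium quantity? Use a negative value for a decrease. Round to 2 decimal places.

+2108.50

Solve the original market: 156677 - 4p = 4p - 101979, hence p = 32332 and Q = 27349.
After the shift, demand is Qd = 191873 - 4p and supply is Qs = 4p - 132958.
Setting them equal: 191873 - 4p = 4p - 132958 → 324831 = 8p, so p = 40603.875 and Q = 29457.5.
ΔQ = 29457.5 − 27349 = +2108.50.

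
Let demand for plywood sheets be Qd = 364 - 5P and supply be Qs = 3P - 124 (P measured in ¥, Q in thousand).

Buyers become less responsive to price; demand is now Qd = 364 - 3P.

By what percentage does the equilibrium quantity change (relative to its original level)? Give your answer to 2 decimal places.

+103.39

Original equilibrium: 364 - 5P = 3P - 124 gives 488 = 8P, so P = 61 and Q = 59.
The shock moves the curves to Qd = 364 - 3P and Qs = 3P - 124.
Clearing the new market: 364 - 3P = 3P - 124, so P = 244/3 ≈ 81.3333 and Q = 120.
%ΔQ = (120 − 59) / 59 × 100 = +103.39%.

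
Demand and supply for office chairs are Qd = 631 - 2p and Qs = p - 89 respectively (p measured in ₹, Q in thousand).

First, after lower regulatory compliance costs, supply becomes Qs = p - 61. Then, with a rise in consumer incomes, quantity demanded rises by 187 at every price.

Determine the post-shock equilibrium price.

293

Initially, 631 - 2p = p - 89, so 720 = 3p and p = 240, Q = 151.
After the shift, demand is Qd = 818 - 2p and supply is Qs = p - 61.
Setting them equal: 818 - 2p = p - 61 → 879 = 3p, so p = 293 and Q = 232.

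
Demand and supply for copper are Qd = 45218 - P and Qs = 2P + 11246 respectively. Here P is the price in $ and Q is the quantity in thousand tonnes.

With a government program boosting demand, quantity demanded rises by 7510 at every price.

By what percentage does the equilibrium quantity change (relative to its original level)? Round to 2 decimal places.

+14.77

Solve the original market: 45218 - P = 2P + 11246, hence P = 11324 and Q = 33894.
After the shift, demand is Qd = 52728 - P and supply is Qs = 2P + 11246.
New equilibrium: 52728 - P = 2P + 11246 ⇒ 41482 = 3P ⇒ P = 41482/3 ≈ 13827.3333, Q = 116702/3 ≈ 38900.6667.
%ΔQ = (38900.6667 − 33894) / 33894 × 100 = +14.77%.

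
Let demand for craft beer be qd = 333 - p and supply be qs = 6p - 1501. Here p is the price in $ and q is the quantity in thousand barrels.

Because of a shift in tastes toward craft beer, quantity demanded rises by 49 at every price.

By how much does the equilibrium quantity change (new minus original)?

Before the shock: 333 - p = 6p - 1501 ⇒ 1834 = 7p ⇒ p = 262, q = 71.
With the change applied: demand qd = 382 - p, supply qs = 6p - 1501.
Clearing the new market: 382 - p = 6p - 1501, so p = 269 and q = 113.
Δq = 113 − 71 = +42.

+42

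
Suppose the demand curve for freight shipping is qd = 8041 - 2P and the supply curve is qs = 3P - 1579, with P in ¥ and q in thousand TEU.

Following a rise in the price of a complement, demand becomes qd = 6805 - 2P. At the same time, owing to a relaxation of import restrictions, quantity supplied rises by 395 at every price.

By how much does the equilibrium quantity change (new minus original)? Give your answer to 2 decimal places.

-583.60

Original equilibrium: 8041 - 2P = 3P - 1579 gives 9620 = 5P, so P = 1924 and q = 4193.
After the shift, demand is qd = 6805 - 2P and supply is qs = 3P - 1184.
New equilibrium: 6805 - 2P = 3P - 1184 ⇒ 7989 = 5P ⇒ P = 1597.8, q = 3609.4.
Δq = 3609.4 − 4193 = -583.60.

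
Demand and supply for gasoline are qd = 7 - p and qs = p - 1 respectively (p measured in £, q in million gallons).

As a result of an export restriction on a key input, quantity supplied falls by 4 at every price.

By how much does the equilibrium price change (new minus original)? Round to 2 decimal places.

+2.00

Before the shock: 7 - p = p - 1 ⇒ 8 = 2p ⇒ p = 4, q = 3.
The shock moves the curves to qd = 7 - p and qs = p - 5.
New equilibrium: 7 - p = p - 5 ⇒ 12 = 2p ⇒ p = 6, q = 1.
Δp = 6 − 4 = +2.00.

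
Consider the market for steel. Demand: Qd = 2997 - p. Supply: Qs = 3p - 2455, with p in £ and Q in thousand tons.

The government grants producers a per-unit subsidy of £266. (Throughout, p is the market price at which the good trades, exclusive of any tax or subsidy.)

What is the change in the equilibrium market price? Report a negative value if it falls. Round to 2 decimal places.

-199.50

Solve the original market: 2997 - p = 3p - 2455, hence p = 1363 and Q = 1634.
Since sellers receive the price plus the subsidy, the effective supply curve becomes Qs = 3p - 1657.
Setting them equal: 2997 - p = 3p - 1657 → 4654 = 4p, so p = 1163.5 and Q = 1833.5.
Δp = 1163.5 − 1363 = -199.50.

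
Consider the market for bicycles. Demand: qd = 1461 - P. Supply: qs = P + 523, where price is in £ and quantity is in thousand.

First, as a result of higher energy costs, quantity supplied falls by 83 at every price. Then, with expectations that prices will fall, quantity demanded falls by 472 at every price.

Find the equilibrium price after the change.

274.5

Solve the original market: 1461 - P = P + 523, hence P = 469 and q = 992.
After the shift, demand is qd = 989 - P and supply is qs = P + 440.
Equate the new curves: 989 - P = P + 440, giving 549 = 2P, P = 274.5, q = 714.5.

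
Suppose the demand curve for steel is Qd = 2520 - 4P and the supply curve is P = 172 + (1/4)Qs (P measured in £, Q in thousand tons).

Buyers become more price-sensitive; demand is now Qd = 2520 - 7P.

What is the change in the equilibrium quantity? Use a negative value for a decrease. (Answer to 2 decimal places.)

-437.45

Initially, 2520 - 4P = 4P - 688, so 3208 = 8P and P = 401, Q = 916.
The new curves are Qd = 2520 - 7P (demand) and Qs = 4P - 688 (supply).
Setting them equal: 2520 - 7P = 4P - 688 → 3208 = 11P, so P = 3208/11 ≈ 291.6364 and Q = 5264/11 ≈ 478.5455.
ΔQ = 478.5455 − 916 = -437.45.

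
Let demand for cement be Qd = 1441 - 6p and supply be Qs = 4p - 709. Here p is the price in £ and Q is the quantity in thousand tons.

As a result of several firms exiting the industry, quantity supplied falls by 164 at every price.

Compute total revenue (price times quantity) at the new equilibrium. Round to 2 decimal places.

Before the shock: 1441 - 6p = 4p - 709 ⇒ 2150 = 10p ⇒ p = 215, Q = 151.
With the change applied: demand Qd = 1441 - 6p, supply Qs = 4p - 873.
Clearing the new market: 1441 - 6p = 4p - 873, so p = 231.4 and Q = 52.6.
New expenditure = 231.4 × 52.6 = 12171.64.

12171.64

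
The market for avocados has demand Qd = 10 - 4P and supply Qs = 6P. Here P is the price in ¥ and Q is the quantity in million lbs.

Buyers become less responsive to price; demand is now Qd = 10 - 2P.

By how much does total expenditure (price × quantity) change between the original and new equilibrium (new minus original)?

+3.375

Solve the original market: 10 - 4P = 6P, hence P = 1 and Q = 6.
With the change applied: demand Qd = 10 - 2P, supply Qs = 6P.
New equilibrium: 10 - 2P = 6P ⇒ 10 = 8P ⇒ P = 1.25, Q = 7.5.
Expenditure moves from 1×6 = 6 to 1.25×7.5 = 9.375; change = +3.375.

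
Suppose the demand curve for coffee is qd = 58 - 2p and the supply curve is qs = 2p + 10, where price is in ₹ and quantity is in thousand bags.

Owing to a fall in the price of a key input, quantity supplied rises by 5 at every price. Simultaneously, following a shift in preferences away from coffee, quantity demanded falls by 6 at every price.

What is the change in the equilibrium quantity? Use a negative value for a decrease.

-0.5

Initially, 58 - 2p = 2p + 10, so 48 = 4p and p = 12, q = 34.
The shock moves the curves to qd = 52 - 2p and qs = 2p + 15.
New equilibrium: 52 - 2p = 2p + 15 ⇒ 37 = 4p ⇒ p = 9.25, q = 33.5.
Δq = 33.5 − 34 = -0.5.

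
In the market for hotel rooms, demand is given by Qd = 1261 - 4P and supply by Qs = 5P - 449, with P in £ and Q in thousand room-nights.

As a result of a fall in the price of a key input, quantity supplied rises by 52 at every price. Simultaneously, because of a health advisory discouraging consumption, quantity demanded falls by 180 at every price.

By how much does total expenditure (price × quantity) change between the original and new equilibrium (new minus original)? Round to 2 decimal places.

Original equilibrium: 1261 - 4P = 5P - 449 gives 1710 = 9P, so P = 190 and Q = 501.
The new curves are Qd = 1081 - 4P (demand) and Qs = 5P - 397 (supply).
Setting them equal: 1081 - 4P = 5P - 397 → 1478 = 9P, so P = 1478/9 ≈ 164.2222 and Q = 3817/9 ≈ 424.1111.
Expenditure moves from 190×501 = 95190 to 164.2222×424.1111 = 69648.4691; change = -25541.53.

-25541.53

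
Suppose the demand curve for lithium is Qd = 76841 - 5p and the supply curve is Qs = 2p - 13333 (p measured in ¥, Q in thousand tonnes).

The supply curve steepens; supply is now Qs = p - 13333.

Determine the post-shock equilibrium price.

15029

Before the shock: 76841 - 5p = 2p - 13333 ⇒ 90174 = 7p ⇒ p = 12882, Q = 12431.
After the shift, demand is Qd = 76841 - 5p and supply is Qs = p - 13333.
Setting them equal: 76841 - 5p = p - 13333 → 90174 = 6p, so p = 15029 and Q = 1696.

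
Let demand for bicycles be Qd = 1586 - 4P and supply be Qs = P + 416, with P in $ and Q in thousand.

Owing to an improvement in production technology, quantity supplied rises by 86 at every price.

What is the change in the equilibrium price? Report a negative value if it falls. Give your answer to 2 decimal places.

-17.20

Before the shock: 1586 - 4P = P + 416 ⇒ 1170 = 5P ⇒ P = 234, Q = 650.
With the change applied: demand Qd = 1586 - 4P, supply Qs = P + 502.
Clearing the new market: 1586 - 4P = P + 502, so P = 216.8 and Q = 718.8.
ΔP = 216.8 − 234 = -17.20.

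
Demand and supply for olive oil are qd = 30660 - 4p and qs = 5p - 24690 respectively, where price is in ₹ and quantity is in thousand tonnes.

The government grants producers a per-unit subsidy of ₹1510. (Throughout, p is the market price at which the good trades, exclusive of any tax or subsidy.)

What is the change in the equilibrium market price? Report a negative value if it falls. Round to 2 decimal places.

Before the shock: 30660 - 4p = 5p - 24690 ⇒ 55350 = 9p ⇒ p = 6150, q = 6060.
Since sellers receive the price plus the subsidy, the effective supply curve becomes qs = 5p - 17140.
Equate the new curves: 30660 - 4p = 5p - 17140, giving 47800 = 9p, p = 47800/9 ≈ 5311.1111, q = 84740/9 ≈ 9415.5556.
Δp = 5311.1111 − 6150 = -838.89.

-838.89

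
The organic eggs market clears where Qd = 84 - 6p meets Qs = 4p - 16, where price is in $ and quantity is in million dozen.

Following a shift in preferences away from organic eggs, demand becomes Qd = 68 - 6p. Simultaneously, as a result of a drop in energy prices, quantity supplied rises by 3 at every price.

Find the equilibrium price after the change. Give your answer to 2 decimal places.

Initially, 84 - 6p = 4p - 16, so 100 = 10p and p = 10, Q = 24.
After the shift, demand is Qd = 68 - 6p and supply is Qs = 4p - 13.
Clearing the new market: 68 - 6p = 4p - 13, so p = 8.1 and Q = 19.4.

8.10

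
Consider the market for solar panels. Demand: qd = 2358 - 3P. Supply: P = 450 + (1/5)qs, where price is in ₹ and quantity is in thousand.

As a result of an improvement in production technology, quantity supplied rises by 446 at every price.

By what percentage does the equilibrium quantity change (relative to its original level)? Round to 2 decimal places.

Initially, 2358 - 3P = 5P - 2250, so 4608 = 8P and P = 576, q = 630.
The shock moves the curves to qd = 2358 - 3P and qs = 5P - 1804.
Equate the new curves: 2358 - 3P = 5P - 1804, giving 4162 = 8P, P = 520.25, q = 797.25.
%Δq = (797.25 − 630) / 630 × 100 = +26.55%.

+26.55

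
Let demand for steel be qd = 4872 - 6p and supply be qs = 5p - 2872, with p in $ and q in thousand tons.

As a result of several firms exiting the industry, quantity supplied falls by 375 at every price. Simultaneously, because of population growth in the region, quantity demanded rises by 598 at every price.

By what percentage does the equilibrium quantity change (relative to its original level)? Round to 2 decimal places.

+10.38

Before the shock: 4872 - 6p = 5p - 2872 ⇒ 7744 = 11p ⇒ p = 704, q = 648.
With the change applied: demand qd = 5470 - 6p, supply qs = 5p - 3247.
Equate the new curves: 5470 - 6p = 5p - 3247, giving 8717 = 11p, p = 8717/11 ≈ 792.4545, q = 7868/11 ≈ 715.2727.
%Δq = (715.2727 − 648) / 648 × 100 = +10.38%.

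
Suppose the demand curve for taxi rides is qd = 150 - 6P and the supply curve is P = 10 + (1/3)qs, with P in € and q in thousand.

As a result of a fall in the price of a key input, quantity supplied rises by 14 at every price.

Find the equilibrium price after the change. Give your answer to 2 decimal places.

18.44

Original equilibrium: 150 - 6P = 3P - 30 gives 180 = 9P, so P = 20 and q = 30.
After the shift, demand is qd = 150 - 6P and supply is qs = 3P - 16.
Setting them equal: 150 - 6P = 3P - 16 → 166 = 9P, so P = 166/9 ≈ 18.4444 and q = 118/3 ≈ 39.3333.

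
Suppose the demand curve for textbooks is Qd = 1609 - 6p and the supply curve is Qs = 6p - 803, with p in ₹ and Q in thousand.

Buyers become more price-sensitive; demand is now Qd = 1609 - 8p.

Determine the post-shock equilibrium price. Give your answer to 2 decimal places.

Initially, 1609 - 6p = 6p - 803, so 2412 = 12p and p = 201, Q = 403.
After the shift, demand is Qd = 1609 - 8p and supply is Qs = 6p - 803.
Setting them equal: 1609 - 8p = 6p - 803 → 2412 = 14p, so p = 1206/7 ≈ 172.2857 and Q = 1615/7 ≈ 230.7143.

172.29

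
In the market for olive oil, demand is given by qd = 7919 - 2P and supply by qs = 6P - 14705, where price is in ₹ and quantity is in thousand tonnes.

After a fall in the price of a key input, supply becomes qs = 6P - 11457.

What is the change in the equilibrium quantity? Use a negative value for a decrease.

Before the shock: 7919 - 2P = 6P - 14705 ⇒ 22624 = 8P ⇒ P = 2828, q = 2263.
After the shift, demand is qd = 7919 - 2P and supply is qs = 6P - 11457.
New equilibrium: 7919 - 2P = 6P - 11457 ⇒ 19376 = 8P ⇒ P = 2422, q = 3075.
Δq = 3075 − 2263 = +812.

+812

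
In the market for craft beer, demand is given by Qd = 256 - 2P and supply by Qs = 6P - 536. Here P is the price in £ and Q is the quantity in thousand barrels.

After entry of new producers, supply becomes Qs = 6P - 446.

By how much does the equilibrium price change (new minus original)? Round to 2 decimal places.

-11.25

Before the shock: 256 - 2P = 6P - 536 ⇒ 792 = 8P ⇒ P = 99, Q = 58.
After the shift, demand is Qd = 256 - 2P and supply is Qs = 6P - 446.
New equilibrium: 256 - 2P = 6P - 446 ⇒ 702 = 8P ⇒ P = 87.75, Q = 80.5.
ΔP = 87.75 − 99 = -11.25.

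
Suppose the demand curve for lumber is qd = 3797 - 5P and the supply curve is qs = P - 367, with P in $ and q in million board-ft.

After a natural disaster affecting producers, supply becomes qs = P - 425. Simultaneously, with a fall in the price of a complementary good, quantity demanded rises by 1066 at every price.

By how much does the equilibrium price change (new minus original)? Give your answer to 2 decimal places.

Initially, 3797 - 5P = P - 367, so 4164 = 6P and P = 694, q = 327.
The new curves are qd = 4863 - 5P (demand) and qs = P - 425 (supply).
Equate the new curves: 4863 - 5P = P - 425, giving 5288 = 6P, P = 2644/3 ≈ 881.3333, q = 1369/3 ≈ 456.3333.
ΔP = 881.3333 − 694 = +187.33.

+187.33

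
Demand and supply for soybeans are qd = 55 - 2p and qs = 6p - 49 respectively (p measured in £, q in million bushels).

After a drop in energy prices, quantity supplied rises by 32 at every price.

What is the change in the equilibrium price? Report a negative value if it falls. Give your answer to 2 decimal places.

-4.00

Original equilibrium: 55 - 2p = 6p - 49 gives 104 = 8p, so p = 13 and q = 29.
With the change applied: demand qd = 55 - 2p, supply qs = 6p - 17.
Setting them equal: 55 - 2p = 6p - 17 → 72 = 8p, so p = 9 and q = 37.
Δp = 9 − 13 = -4.00.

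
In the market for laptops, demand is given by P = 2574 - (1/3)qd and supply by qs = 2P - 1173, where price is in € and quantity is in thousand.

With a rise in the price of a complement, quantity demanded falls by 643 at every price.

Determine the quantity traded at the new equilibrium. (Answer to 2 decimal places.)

2127.80

Before the shock: 7722 - 3P = 2P - 1173 ⇒ 8895 = 5P ⇒ P = 1779, q = 2385.
After the shift, demand is qd = 7079 - 3P and supply is qs = 2P - 1173.
Equate the new curves: 7079 - 3P = 2P - 1173, giving 8252 = 5P, P = 1650.4, q = 2127.8.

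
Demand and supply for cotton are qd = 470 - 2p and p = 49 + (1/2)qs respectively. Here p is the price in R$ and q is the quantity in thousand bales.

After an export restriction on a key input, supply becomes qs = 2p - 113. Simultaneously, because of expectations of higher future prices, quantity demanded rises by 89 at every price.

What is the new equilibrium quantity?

Initially, 470 - 2p = 2p - 98, so 568 = 4p and p = 142, q = 186.
The shock moves the curves to qd = 559 - 2p and qs = 2p - 113.
Equate the new curves: 559 - 2p = 2p - 113, giving 672 = 4p, p = 168, q = 223.

223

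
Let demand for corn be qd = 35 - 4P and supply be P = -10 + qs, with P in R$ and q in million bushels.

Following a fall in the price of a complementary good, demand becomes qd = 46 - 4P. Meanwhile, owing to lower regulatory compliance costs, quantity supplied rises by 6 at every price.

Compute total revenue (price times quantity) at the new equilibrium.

132

Original equilibrium: 35 - 4P = P + 10 gives 25 = 5P, so P = 5 and q = 15.
The shock moves the curves to qd = 46 - 4P and qs = P + 16.
Setting them equal: 46 - 4P = P + 16 → 30 = 5P, so P = 6 and q = 22.
New expenditure = 6 × 22 = 132.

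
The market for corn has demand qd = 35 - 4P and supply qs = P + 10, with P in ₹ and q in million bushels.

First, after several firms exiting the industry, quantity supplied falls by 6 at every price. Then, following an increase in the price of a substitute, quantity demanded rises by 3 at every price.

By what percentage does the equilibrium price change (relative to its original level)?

Original equilibrium: 35 - 4P = P + 10 gives 25 = 5P, so P = 5 and q = 15.
The shock moves the curves to qd = 38 - 4P and qs = P + 4.
Clearing the new market: 38 - 4P = P + 4, so P = 6.8 and q = 10.8.
%ΔP = (6.8 − 5) / 5 × 100 = +36%.

+36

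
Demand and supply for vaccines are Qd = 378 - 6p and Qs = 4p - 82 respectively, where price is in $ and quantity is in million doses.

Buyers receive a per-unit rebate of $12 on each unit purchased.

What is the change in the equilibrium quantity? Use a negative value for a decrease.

Before the shock: 378 - 6p = 4p - 82 ⇒ 460 = 10p ⇒ p = 46, Q = 102.
Since buyers' out-of-pocket price is the market price minus the rebate, the effective demand curve becomes Qd = 450 - 6p.
Setting them equal: 450 - 6p = 4p - 82 → 532 = 10p, so p = 53.2 and Q = 130.8.
ΔQ = 130.8 − 102 = +28.8.

+28.8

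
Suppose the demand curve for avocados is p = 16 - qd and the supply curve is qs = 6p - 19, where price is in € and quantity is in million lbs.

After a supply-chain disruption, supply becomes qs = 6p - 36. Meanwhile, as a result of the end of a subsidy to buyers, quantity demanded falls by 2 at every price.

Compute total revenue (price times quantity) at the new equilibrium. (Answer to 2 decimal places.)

Solve the original market: 16 - p = 6p - 19, hence p = 5 and q = 11.
After the shift, demand is qd = 14 - p and supply is qs = 6p - 36.
Equate the new curves: 14 - p = 6p - 36, giving 50 = 7p, p = 50/7 ≈ 7.1429, q = 48/7 ≈ 6.8571.
New expenditure = 7.1429 × 6.8571 = 48.98.

48.98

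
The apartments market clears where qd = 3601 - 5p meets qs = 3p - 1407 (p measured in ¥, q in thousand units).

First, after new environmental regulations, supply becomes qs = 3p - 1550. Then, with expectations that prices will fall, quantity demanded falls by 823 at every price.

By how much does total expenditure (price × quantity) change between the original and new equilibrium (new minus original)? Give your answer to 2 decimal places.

Before the shock: 3601 - 5p = 3p - 1407 ⇒ 5008 = 8p ⇒ p = 626, q = 471.
The new curves are qd = 2778 - 5p (demand) and qs = 3p - 1550 (supply).
New equilibrium: 2778 - 5p = 3p - 1550 ⇒ 4328 = 8p ⇒ p = 541, q = 73.
Expenditure moves from 626×471 = 294846 to 541×73 = 39493; change = -255353.00.

-255353.00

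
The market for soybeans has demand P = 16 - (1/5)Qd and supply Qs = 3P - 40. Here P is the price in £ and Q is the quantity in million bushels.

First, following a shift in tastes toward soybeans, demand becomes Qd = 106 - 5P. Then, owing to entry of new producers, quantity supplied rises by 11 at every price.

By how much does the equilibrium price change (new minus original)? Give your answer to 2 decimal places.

+1.88

Before the shock: 80 - 5P = 3P - 40 ⇒ 120 = 8P ⇒ P = 15, Q = 5.
The new curves are Qd = 106 - 5P (demand) and Qs = 3P - 29 (supply).
Equate the new curves: 106 - 5P = 3P - 29, giving 135 = 8P, P = 16.875, Q = 21.625.
ΔP = 16.875 − 15 = +1.88.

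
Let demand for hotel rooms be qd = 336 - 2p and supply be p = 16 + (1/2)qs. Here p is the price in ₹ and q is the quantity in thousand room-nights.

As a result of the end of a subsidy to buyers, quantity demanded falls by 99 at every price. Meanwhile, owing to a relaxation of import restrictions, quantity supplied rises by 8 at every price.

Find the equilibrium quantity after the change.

106.5

Initially, 336 - 2p = 2p - 32, so 368 = 4p and p = 92, q = 152.
After the shift, demand is qd = 237 - 2p and supply is qs = 2p - 24.
Clearing the new market: 237 - 2p = 2p - 24, so p = 65.25 and q = 106.5.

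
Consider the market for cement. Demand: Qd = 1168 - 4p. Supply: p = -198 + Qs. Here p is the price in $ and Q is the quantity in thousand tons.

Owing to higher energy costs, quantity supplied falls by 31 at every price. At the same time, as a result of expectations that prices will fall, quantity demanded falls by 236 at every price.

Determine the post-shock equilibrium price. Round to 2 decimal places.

153.00

Solve the original market: 1168 - 4p = p + 198, hence p = 194 and Q = 392.
After the shift, demand is Qd = 932 - 4p and supply is Qs = p + 167.
Clearing the new market: 932 - 4p = p + 167, so p = 153 and Q = 320.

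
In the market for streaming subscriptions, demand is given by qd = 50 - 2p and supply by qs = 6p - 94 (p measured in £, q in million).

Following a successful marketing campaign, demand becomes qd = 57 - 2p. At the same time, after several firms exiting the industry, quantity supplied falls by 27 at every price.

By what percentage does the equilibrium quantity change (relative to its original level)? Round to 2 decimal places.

-10.71

Solve the original market: 50 - 2p = 6p - 94, hence p = 18 and q = 14.
The new curves are qd = 57 - 2p (demand) and qs = 6p - 121 (supply).
New equilibrium: 57 - 2p = 6p - 121 ⇒ 178 = 8p ⇒ p = 22.25, q = 12.5.
%Δq = (12.5 − 14) / 14 × 100 = -10.71%.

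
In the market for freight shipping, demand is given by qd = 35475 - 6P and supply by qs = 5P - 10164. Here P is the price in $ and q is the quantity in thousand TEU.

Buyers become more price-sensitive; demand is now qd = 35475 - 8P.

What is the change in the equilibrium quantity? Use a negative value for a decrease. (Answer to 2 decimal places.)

-3191.54

Original equilibrium: 35475 - 6P = 5P - 10164 gives 45639 = 11P, so P = 4149 and q = 10581.
After the shift, demand is qd = 35475 - 8P and supply is qs = 5P - 10164.
Clearing the new market: 35475 - 8P = 5P - 10164, so P = 45639/13 ≈ 3510.6923 and q = 96063/13 ≈ 7389.4615.
Δq = 7389.4615 − 10581 = -3191.54.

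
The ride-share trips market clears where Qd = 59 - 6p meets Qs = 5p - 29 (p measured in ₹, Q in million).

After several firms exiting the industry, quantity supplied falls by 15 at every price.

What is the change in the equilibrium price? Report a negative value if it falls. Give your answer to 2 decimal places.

Before the shock: 59 - 6p = 5p - 29 ⇒ 88 = 11p ⇒ p = 8, Q = 11.
The new curves are Qd = 59 - 6p (demand) and Qs = 5p - 44 (supply).
Clearing the new market: 59 - 6p = 5p - 44, so p = 103/11 ≈ 9.3636 and Q = 31/11 ≈ 2.8182.
Δp = 9.3636 − 8 = +1.36.

+1.36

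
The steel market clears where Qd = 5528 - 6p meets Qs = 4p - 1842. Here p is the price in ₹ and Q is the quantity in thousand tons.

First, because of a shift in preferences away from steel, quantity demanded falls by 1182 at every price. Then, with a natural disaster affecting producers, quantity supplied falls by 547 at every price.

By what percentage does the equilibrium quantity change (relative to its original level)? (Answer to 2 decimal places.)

-72.42

Original equilibrium: 5528 - 6p = 4p - 1842 gives 7370 = 10p, so p = 737 and Q = 1106.
With the change applied: demand Qd = 4346 - 6p, supply Qs = 4p - 2389.
Equate the new curves: 4346 - 6p = 4p - 2389, giving 6735 = 10p, p = 673.5, Q = 305.
%ΔQ = (305 − 1106) / 1106 × 100 = -72.42%.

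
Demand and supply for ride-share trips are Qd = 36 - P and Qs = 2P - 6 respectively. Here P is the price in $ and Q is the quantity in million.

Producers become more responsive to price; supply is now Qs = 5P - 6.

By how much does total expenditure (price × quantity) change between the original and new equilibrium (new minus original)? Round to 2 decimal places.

-105.00

Solve the original market: 36 - P = 2P - 6, hence P = 14 and Q = 22.
After the shift, demand is Qd = 36 - P and supply is Qs = 5P - 6.
New equilibrium: 36 - P = 5P - 6 ⇒ 42 = 6P ⇒ P = 7, Q = 29.
Expenditure moves from 14×22 = 308 to 7×29 = 203; change = -105.00.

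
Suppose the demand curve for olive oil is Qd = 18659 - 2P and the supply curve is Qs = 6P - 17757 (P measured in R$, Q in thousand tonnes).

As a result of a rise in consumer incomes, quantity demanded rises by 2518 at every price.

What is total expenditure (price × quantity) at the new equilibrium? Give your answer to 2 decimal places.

Original equilibrium: 18659 - 2P = 6P - 17757 gives 36416 = 8P, so P = 4552 and Q = 9555.
The new curves are Qd = 21177 - 2P (demand) and Qs = 6P - 17757 (supply).
New equilibrium: 21177 - 2P = 6P - 17757 ⇒ 38934 = 8P ⇒ P = 4866.75, Q = 11443.5.
New expenditure = 4866.75 × 11443.5 = 55692653.63.

55692653.63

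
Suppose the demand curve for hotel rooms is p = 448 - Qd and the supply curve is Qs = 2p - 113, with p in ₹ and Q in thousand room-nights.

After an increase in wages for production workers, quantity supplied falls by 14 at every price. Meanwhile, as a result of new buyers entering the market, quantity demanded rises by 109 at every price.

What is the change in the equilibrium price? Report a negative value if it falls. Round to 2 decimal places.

+41.00

Solve the original market: 448 - p = 2p - 113, hence p = 187 and Q = 261.
The shock moves the curves to Qd = 557 - p and Qs = 2p - 127.
Equate the new curves: 557 - p = 2p - 127, giving 684 = 3p, p = 228, Q = 329.
Δp = 228 − 187 = +41.00.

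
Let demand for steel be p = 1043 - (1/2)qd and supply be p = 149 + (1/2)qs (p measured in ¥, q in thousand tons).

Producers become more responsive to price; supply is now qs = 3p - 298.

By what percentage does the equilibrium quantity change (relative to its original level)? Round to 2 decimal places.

+26.67

Initially, 2086 - 2p = 2p - 298, so 2384 = 4p and p = 596, q = 894.
After the shift, demand is qd = 2086 - 2p and supply is qs = 3p - 298.
Equate the new curves: 2086 - 2p = 3p - 298, giving 2384 = 5p, p = 476.8, q = 1132.4.
%Δq = (1132.4 − 894) / 894 × 100 = +26.67%.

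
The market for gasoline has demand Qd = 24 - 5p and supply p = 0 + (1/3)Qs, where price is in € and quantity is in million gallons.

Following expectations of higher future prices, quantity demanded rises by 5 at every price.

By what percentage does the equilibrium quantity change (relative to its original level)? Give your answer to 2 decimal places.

Solve the original market: 24 - 5p = 3p, hence p = 3 and Q = 9.
After the shift, demand is Qd = 29 - 5p and supply is Qs = 3p.
Setting them equal: 29 - 5p = 3p → 29 = 8p, so p = 3.625 and Q = 10.875.
%ΔQ = (10.875 − 9) / 9 × 100 = +20.83%.

+20.83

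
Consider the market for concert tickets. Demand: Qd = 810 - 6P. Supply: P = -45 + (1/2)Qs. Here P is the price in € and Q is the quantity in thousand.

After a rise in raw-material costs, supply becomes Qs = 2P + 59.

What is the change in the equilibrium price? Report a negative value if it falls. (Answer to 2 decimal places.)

+3.88

Original equilibrium: 810 - 6P = 2P + 90 gives 720 = 8P, so P = 90 and Q = 270.
After the shift, demand is Qd = 810 - 6P and supply is Qs = 2P + 59.
Clearing the new market: 810 - 6P = 2P + 59, so P = 93.875 and Q = 246.75.
ΔP = 93.875 − 90 = +3.88.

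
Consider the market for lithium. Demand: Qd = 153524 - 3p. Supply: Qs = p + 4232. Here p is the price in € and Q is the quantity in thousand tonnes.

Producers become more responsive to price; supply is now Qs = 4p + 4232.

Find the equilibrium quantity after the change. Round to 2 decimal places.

89541.71

Original equilibrium: 153524 - 3p = p + 4232 gives 149292 = 4p, so p = 37323 and Q = 41555.
The shock moves the curves to Qd = 153524 - 3p and Qs = 4p + 4232.
Setting them equal: 153524 - 3p = 4p + 4232 → 149292 = 7p, so p = 149292/7 ≈ 21327.4286 and Q = 626792/7 ≈ 89541.7143.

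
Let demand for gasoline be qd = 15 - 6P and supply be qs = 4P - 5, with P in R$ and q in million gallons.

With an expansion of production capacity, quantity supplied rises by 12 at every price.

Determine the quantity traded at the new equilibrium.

Before the shock: 15 - 6P = 4P - 5 ⇒ 20 = 10P ⇒ P = 2, q = 3.
The shock moves the curves to qd = 15 - 6P and qs = 4P + 7.
Setting them equal: 15 - 6P = 4P + 7 → 8 = 10P, so P = 0.8 and q = 10.2.

10.2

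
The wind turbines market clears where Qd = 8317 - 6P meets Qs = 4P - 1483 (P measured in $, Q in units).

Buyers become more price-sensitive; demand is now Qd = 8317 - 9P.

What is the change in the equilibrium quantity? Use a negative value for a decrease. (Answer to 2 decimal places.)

-904.62

Initially, 8317 - 6P = 4P - 1483, so 9800 = 10P and P = 980, Q = 2437.
With the change applied: demand Qd = 8317 - 9P, supply Qs = 4P - 1483.
Equate the new curves: 8317 - 9P = 4P - 1483, giving 9800 = 13P, P = 9800/13 ≈ 753.8462, Q = 19921/13 ≈ 1532.3846.
ΔQ = 1532.3846 − 2437 = -904.62.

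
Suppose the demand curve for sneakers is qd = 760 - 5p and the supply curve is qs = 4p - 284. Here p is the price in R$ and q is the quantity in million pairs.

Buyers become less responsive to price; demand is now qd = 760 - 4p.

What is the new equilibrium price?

Initially, 760 - 5p = 4p - 284, so 1044 = 9p and p = 116, q = 180.
The new curves are qd = 760 - 4p (demand) and qs = 4p - 284 (supply).
Setting them equal: 760 - 4p = 4p - 284 → 1044 = 8p, so p = 130.5 and q = 238.

130.5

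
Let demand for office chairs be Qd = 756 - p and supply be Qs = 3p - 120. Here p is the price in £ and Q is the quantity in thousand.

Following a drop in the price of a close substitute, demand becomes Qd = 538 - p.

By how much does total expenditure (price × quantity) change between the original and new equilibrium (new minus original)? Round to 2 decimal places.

-56162.25

Initially, 756 - p = 3p - 120, so 876 = 4p and p = 219, Q = 537.
With the change applied: demand Qd = 538 - p, supply Qs = 3p - 120.
New equilibrium: 538 - p = 3p - 120 ⇒ 658 = 4p ⇒ p = 164.5, Q = 373.5.
Expenditure moves from 219×537 = 117603 to 164.5×373.5 = 61440.75; change = -56162.25.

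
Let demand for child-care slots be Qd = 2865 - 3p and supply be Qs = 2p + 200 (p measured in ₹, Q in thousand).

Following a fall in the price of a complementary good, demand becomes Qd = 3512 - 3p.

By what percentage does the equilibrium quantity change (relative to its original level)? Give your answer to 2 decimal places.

Solve the original market: 2865 - 3p = 2p + 200, hence p = 533 and Q = 1266.
The shock moves the curves to Qd = 3512 - 3p and Qs = 2p + 200.
Clearing the new market: 3512 - 3p = 2p + 200, so p = 662.4 and Q = 1524.8.
%ΔQ = (1524.8 − 1266) / 1266 × 100 = +20.44%.

+20.44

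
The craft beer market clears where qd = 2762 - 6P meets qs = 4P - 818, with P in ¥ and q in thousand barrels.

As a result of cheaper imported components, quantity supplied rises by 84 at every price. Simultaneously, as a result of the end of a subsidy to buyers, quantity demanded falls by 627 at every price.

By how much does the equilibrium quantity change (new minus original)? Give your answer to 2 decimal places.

-200.40

Solve the original market: 2762 - 6P = 4P - 818, hence P = 358 and q = 614.
The shock moves the curves to qd = 2135 - 6P and qs = 4P - 734.
Clearing the new market: 2135 - 6P = 4P - 734, so P = 286.9 and q = 413.6.
Δq = 413.6 − 614 = -200.40.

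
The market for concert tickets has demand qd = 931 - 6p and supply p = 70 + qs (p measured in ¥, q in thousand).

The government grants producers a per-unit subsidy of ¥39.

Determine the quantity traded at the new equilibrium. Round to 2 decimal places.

Initially, 931 - 6p = p - 70, so 1001 = 7p and p = 143, q = 73.
Since sellers receive the price plus the subsidy, the effective supply curve becomes qs = p - 31.
Equate the new curves: 931 - 6p = p - 31, giving 962 = 7p, p = 962/7 ≈ 137.4286, q = 745/7 ≈ 106.4286.

106.43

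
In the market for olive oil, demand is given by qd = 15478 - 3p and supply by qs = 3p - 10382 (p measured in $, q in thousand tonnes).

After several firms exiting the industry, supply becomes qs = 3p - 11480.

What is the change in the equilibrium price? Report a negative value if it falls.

Original equilibrium: 15478 - 3p = 3p - 10382 gives 25860 = 6p, so p = 4310 and q = 2548.
The shock moves the curves to qd = 15478 - 3p and qs = 3p - 11480.
Clearing the new market: 15478 - 3p = 3p - 11480, so p = 4493 and q = 1999.
Δp = 4493 − 4310 = +183.

+183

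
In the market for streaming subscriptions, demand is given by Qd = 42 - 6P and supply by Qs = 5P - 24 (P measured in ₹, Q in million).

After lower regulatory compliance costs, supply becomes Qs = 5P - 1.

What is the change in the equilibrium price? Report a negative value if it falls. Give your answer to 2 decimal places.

-2.09

Solve the original market: 42 - 6P = 5P - 24, hence P = 6 and Q = 6.
The new curves are Qd = 42 - 6P (demand) and Qs = 5P - 1 (supply).
Setting them equal: 42 - 6P = 5P - 1 → 43 = 11P, so P = 43/11 ≈ 3.9091 and Q = 204/11 ≈ 18.5455.
ΔP = 3.9091 − 6 = -2.09.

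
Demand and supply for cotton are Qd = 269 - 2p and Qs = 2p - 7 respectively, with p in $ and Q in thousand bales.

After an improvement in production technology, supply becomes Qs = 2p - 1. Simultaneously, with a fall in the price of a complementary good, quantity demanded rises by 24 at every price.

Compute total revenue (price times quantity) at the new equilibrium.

Solve the original market: 269 - 2p = 2p - 7, hence p = 69 and Q = 131.
The new curves are Qd = 293 - 2p (demand) and Qs = 2p - 1 (supply).
Equate the new curves: 293 - 2p = 2p - 1, giving 294 = 4p, p = 73.5, Q = 146.
New expenditure = 73.5 × 146 = 10731.

10731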